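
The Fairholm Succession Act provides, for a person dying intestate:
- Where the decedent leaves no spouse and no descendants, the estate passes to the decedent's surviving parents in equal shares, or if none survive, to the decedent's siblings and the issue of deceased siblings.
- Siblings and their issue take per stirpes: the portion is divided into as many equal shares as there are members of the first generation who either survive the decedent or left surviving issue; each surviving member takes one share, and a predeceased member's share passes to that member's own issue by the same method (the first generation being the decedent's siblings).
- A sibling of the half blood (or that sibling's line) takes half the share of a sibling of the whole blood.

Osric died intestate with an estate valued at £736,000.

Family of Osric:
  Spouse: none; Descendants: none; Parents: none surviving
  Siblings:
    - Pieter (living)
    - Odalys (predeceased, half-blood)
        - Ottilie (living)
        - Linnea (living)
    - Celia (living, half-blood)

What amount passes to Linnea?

The entire £736,000 passes to the siblings and their issue.
Counting each half-blood sibling's line as half a unit, there are 2 units in £736,000, so one unit is £368,000. Whole-blood lines (Pieter) take £368,000 each; half-blood lines (Odalys and Celia) take £184,000 each.
Odalys's share (£184,000) is divided into 2 shares of £92,000: Ottilie and Linnea each take £92,000.

Linnea receives £92,000.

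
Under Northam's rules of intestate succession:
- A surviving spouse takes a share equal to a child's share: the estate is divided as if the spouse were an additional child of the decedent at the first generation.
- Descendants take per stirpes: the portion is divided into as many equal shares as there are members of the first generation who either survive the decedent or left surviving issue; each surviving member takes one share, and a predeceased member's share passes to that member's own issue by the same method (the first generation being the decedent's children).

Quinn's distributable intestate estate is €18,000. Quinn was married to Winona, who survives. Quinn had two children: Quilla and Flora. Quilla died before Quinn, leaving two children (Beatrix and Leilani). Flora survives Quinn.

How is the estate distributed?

The spouse counts as an additional share at the children's level, so there are 3 primary shares of €6,000. Winona takes one such share (€6,000).
The children's combined portion (€12,000) is divided into 2 shares of €6,000: Flora takes €6,000; Quilla's €6,000 share passes to Quilla's issue.
Quilla's share (€6,000) is divided into 2 shares of €3,000: Beatrix and Leilani each take €3,000.

Winona: €6,000; Beatrix: €3,000; Leilani: €3,000; Flora: €6,000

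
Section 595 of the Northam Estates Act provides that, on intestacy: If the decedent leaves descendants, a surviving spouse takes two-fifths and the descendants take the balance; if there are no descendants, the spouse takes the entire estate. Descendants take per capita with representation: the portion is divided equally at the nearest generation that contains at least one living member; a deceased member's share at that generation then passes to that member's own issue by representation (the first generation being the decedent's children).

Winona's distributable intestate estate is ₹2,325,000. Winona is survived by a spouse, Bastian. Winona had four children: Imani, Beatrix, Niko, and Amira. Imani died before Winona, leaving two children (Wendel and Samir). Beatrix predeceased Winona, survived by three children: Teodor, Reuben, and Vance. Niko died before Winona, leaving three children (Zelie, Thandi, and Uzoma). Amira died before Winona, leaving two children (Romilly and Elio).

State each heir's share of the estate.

Bastian: ₹930,000; Wendel: ₹139,500; Samir: ₹139,500; Teodor: ₹139,500; Reuben: ₹139,500; Vance: ₹139,500; Zelie: ₹139,500; Thandi: ₹139,500; Uzoma: ₹139,500; Romilly: ₹139,500; Elio: ₹139,500

Bastian takes two-fifths of ₹2,325,000 = ₹930,000. The remaining ₹1,395,000 passes to the descendants.
No child survives, so the initial division is made at the grandchildren's generation.
The descendants' portion (₹1,395,000) is divided into 10 shares of ₹139,500: Wendel, Samir, Teodor, Reuben, Vance, Zelie, Thandi, Uzoma, Romilly, and Elio each take ₹139,500.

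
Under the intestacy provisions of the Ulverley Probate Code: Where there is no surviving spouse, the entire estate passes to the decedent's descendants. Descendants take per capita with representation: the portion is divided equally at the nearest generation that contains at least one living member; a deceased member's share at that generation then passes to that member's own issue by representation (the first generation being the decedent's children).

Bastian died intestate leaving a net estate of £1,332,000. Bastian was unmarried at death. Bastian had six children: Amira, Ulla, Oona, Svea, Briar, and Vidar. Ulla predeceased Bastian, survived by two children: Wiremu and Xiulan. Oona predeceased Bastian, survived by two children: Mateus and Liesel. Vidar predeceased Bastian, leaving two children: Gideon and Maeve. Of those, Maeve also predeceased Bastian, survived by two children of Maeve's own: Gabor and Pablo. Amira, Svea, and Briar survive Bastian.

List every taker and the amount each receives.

Amira: £222,000; Wiremu: £111,000; Xiulan: £111,000; Mateus: £111,000; Liesel: £111,000; Svea: £222,000; Briar: £222,000; Gideon: £111,000; Gabor: £55,500; Pablo: £55,500

The entire £1,332,000 passes to the descendants.
That amount (£1,332,000) is divided into 6 shares of £222,000: Amira, Svea, and Briar each take £222,000; Ulla's £222,000 share passes to Ulla's issue; Oona's £222,000 share passes to Oona's issue; Vidar's £222,000 share passes to Vidar's issue.
Ulla's share (£222,000) is divided into 2 shares of £111,000: Wiremu and Xiulan each take £111,000.
Oona's share (£222,000) is divided into 2 shares of £111,000: Mateus and Liesel each take £111,000.
Vidar's share (£222,000) is divided into 2 shares of £111,000: Gideon takes £111,000; Maeve's £111,000 share passes to Maeve's issue.
Maeve's share (£111,000) is divided into 2 shares of £55,500: Gabor and Pablo each take £55,500.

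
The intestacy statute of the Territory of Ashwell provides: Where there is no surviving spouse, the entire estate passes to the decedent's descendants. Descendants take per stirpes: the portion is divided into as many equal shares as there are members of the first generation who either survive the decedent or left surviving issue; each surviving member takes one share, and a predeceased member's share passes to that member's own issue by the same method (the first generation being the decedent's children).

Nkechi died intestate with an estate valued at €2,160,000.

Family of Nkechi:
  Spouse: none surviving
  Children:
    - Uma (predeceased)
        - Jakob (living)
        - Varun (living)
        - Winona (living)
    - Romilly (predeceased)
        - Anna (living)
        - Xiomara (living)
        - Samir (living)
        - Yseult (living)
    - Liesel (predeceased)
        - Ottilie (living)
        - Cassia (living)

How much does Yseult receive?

The entire €2,160,000 passes to the descendants.
That amount (€2,160,000) is divided into 3 shares of €720,000: Uma's €720,000 share passes to Uma's issue; Romilly's €720,000 share passes to Romilly's issue; Liesel's €720,000 share passes to Liesel's issue.
Uma's share (€720,000) is divided into 3 shares of €240,000: Jakob, Varun, and Winona each take €240,000.
Romilly's share (€720,000) is divided into 4 shares of €180,000: Anna, Xiomara, Samir, and Yseult each take €180,000.
Liesel's share (€720,000) is divided into 2 shares of €360,000: Ottilie and Cassia each take €360,000.

Yseult receives €180,000.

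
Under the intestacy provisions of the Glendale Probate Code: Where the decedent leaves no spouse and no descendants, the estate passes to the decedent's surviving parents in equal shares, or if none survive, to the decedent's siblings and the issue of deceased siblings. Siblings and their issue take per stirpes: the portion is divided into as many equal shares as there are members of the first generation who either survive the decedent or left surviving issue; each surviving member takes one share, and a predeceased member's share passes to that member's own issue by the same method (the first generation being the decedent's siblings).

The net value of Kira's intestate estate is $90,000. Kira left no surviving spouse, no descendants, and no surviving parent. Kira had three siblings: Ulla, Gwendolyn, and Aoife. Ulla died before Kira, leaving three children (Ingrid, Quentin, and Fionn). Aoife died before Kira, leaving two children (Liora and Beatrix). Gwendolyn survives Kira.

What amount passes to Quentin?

Quentin receives $10,000.

The entire $90,000 passes to the siblings and their issue.
That amount ($90,000) is divided into 3 shares of $30,000: Gwendolyn takes $30,000; Ulla's $30,000 share passes to Ulla's issue; Aoife's $30,000 share passes to Aoife's issue.
Ulla's share ($30,000) is divided into 3 shares of $10,000: Ingrid, Quentin, and Fionn each take $10,000.
Aoife's share ($30,000) is divided into 2 shares of $15,000: Liora and Beatrix each take $15,000.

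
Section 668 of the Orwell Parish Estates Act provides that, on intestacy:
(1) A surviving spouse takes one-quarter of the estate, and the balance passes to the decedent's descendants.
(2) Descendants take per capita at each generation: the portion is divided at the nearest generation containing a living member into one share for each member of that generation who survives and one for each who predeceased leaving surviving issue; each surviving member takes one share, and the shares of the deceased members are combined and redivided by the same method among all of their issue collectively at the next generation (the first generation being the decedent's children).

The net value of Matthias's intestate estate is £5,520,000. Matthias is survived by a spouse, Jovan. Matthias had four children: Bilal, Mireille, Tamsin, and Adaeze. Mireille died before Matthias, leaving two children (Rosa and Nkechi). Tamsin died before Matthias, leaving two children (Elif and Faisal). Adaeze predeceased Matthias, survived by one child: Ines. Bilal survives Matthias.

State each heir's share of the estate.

Jovan: £1,380,000; Bilal: £1,035,000; Rosa: £621,000; Nkechi: £621,000; Elif: £621,000; Faisal: £621,000; Ines: £621,000

Jovan takes one-quarter of £5,520,000 = £1,380,000. The remaining £4,140,000 passes to the descendants.
The descendants' portion (£4,140,000) is divided at the children's generation into 4 shares of £1,035,000. Bilal takes £1,035,000. The 3 shares of the deceased (Mireille, Tamsin, and Adaeze) are combined into a pool of £3,105,000.
That pool (£3,105,000) is divided at the grandchildren's generation equally among Rosa, Nkechi, Elif, Faisal, and Ines: £621,000 each.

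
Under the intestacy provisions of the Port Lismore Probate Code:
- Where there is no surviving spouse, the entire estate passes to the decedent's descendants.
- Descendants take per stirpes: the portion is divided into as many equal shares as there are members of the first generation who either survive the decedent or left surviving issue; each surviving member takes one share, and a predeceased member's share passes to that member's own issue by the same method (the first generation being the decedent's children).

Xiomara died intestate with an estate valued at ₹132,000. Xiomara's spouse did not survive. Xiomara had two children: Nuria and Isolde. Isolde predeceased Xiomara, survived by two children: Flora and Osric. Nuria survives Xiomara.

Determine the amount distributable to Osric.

The entire ₹132,000 passes to the descendants.
That amount (₹132,000) is divided into 2 shares of ₹66,000: Nuria takes ₹66,000; Isolde's ₹66,000 share passes to Isolde's issue.
Isolde's share (₹66,000) is divided into 2 shares of ₹33,000: Flora and Osric each take ₹33,000.

Osric receives ₹33,000.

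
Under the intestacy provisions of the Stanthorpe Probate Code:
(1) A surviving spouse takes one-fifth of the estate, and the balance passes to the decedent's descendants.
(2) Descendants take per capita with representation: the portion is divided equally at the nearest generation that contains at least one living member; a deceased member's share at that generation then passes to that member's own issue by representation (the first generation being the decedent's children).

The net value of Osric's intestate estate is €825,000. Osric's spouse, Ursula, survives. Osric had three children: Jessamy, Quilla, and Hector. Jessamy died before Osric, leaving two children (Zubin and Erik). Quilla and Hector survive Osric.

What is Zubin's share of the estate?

Zubin receives €110,000.

Ursula takes one-fifth of €825,000 = €165,000. The remaining €660,000 passes to the descendants.
The descendants' portion (€660,000) is divided into 3 shares of €220,000: Quilla and Hector each take €220,000; Jessamy's €220,000 share passes to Jessamy's issue.
Jessamy's share (€220,000) is divided into 2 shares of €110,000: Zubin and Erik each take €110,000.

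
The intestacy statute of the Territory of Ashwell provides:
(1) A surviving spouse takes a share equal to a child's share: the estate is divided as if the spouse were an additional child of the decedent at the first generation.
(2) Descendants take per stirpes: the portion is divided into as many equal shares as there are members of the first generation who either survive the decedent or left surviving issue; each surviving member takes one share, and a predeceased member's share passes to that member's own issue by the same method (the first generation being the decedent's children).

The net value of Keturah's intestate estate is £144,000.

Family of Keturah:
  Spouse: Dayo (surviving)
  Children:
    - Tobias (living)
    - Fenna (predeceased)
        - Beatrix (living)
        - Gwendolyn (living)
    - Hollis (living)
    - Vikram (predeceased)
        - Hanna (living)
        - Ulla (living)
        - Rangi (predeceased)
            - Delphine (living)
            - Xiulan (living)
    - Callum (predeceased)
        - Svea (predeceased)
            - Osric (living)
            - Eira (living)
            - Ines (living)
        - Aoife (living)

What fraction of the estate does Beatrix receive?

The spouse counts as an additional share at the children's level, so there are 6 primary shares of £24,000. Dayo takes one such share (£24,000).
The children's combined portion (£120,000) is divided into 5 shares of £24,000: Tobias and Hollis each take £24,000; Fenna's £24,000 share passes to Fenna's issue; Vikram's £24,000 share passes to Vikram's issue; Callum's £24,000 share passes to Callum's issue.
Fenna's share (£24,000) is divided into 2 shares of £12,000: Beatrix and Gwendolyn each take £12,000.
Vikram's share (£24,000) is divided into 3 shares of £8,000: Hanna and Ulla each take £8,000; Rangi's £8,000 share passes to Rangi's issue.
Rangi's share (£8,000) is divided into 2 shares of £4,000: Delphine and Xiulan each take £4,000.
Callum's share (£24,000) is divided into 2 shares of £12,000: Aoife takes £12,000; Svea's £12,000 share passes to Svea's issue.
Svea's share (£12,000) is divided into 3 shares of £4,000: Osric, Eira, and Ines each take £4,000.

Beatrix receives 1/12 of the estate.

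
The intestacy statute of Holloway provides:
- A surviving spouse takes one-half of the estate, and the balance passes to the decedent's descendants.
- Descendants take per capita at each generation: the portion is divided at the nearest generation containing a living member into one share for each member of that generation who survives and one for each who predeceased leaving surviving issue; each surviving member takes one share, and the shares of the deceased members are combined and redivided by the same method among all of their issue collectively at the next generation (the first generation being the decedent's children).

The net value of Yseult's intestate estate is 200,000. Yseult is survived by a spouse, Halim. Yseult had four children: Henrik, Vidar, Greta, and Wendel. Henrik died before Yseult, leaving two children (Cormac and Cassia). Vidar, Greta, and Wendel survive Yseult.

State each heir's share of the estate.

Halim: 100,000; Cormac: 12,500; Cassia: 12,500; Vidar: 25,000; Greta: 25,000; Wendel: 25,000

Halim takes one-half of 200,000 = 100,000. The remaining 100,000 passes to the descendants.
The descendants' portion (100,000) is divided at the children's generation into 4 shares of 25,000. Vidar, Greta, and Wendel each take 25,000. The remaining share for the deceased Henrik (25,000) is carried to the next generation.
That pool (25,000) is divided at the grandchildren's generation equally among Cormac and Cassia: 12,500 each.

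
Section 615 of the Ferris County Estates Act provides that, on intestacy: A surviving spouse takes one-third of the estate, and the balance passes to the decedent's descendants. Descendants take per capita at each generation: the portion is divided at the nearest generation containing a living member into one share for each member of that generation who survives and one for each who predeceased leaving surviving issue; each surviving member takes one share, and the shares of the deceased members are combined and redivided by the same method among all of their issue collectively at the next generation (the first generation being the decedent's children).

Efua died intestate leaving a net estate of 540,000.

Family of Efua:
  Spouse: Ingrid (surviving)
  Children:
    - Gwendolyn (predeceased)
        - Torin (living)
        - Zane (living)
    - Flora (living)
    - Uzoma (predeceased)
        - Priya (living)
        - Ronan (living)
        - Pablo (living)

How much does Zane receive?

Zane receives 48,000.

Ingrid takes one-third of 540,000 = 180,000. The remaining 360,000 passes to the descendants.
The descendants' portion (360,000) is divided at the children's generation into 3 shares of 120,000. Flora takes 120,000. The 2 shares of the deceased (Gwendolyn and Uzoma) are combined into a pool of 240,000.
That pool (240,000) is divided at the grandchildren's generation equally among Torin, Zane, Priya, Ronan, and Pablo: 48,000 each.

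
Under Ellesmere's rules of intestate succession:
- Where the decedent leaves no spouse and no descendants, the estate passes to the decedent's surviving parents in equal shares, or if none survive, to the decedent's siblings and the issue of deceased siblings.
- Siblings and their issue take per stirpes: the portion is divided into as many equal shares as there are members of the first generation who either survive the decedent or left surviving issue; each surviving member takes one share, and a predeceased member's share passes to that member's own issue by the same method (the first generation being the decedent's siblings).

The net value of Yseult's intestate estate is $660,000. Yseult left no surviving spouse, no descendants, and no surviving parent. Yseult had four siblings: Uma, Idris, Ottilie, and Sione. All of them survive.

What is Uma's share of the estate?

The entire $660,000 passes to the siblings and their issue.
That amount ($660,000) is divided into 4 shares of $165,000: Uma, Idris, Ottilie, and Sione each take $165,000.

Uma receives $165,000.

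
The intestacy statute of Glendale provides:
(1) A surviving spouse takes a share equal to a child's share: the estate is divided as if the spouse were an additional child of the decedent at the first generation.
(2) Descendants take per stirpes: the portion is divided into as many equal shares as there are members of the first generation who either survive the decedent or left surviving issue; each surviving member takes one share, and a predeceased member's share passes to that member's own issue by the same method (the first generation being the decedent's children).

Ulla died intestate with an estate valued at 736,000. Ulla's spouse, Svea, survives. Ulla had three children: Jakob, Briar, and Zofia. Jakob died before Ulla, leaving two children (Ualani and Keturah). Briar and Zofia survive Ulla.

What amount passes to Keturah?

The spouse counts as an additional share at the children's level, so there are 4 primary shares of 184,000. Svea takes one such share (184,000).
The children's combined portion (552,000) is divided into 3 shares of 184,000: Briar and Zofia each take 184,000; Jakob's 184,000 share passes to Jakob's issue.
Jakob's share (184,000) is divided into 2 shares of 92,000: Ualani and Keturah each take 92,000.

Keturah receives 92,000.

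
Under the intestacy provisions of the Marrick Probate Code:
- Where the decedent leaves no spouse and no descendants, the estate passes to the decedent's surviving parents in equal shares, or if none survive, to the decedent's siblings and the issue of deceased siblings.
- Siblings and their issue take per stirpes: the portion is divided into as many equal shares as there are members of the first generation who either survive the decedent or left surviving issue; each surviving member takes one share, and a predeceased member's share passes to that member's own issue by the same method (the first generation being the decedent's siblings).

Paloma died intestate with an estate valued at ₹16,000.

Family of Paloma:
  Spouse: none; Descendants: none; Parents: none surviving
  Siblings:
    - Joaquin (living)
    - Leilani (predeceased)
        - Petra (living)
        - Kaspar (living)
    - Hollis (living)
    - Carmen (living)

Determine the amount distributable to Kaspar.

Kaspar receives ₹2,000.

The entire ₹16,000 passes to the siblings and their issue.
That amount (₹16,000) is divided into 4 shares of ₹4,000: Joaquin, Hollis, and Carmen each take ₹4,000; Leilani's ₹4,000 share passes to Leilani's issue.
Leilani's share (₹4,000) is divided into 2 shares of ₹2,000: Petra and Kaspar each take ₹2,000.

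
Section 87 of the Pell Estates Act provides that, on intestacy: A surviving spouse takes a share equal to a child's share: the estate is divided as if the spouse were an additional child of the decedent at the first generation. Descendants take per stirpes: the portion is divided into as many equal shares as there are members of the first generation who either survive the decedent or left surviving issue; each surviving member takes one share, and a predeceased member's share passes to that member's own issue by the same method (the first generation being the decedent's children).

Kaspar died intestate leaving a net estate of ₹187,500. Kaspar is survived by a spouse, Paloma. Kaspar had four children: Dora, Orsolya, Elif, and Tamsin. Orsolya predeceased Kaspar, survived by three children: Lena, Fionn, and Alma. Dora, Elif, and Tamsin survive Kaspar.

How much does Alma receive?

Alma receives ₹12,500.

The spouse counts as an additional share at the children's level, so there are 5 primary shares of ₹37,500. Paloma takes one such share (₹37,500).
The children's combined portion (₹150,000) is divided into 4 shares of ₹37,500: Dora, Elif, and Tamsin each take ₹37,500; Orsolya's ₹37,500 share passes to Orsolya's issue.
Orsolya's share (₹37,500) is divided into 3 shares of ₹12,500: Lena, Fionn, and Alma each take ₹12,500.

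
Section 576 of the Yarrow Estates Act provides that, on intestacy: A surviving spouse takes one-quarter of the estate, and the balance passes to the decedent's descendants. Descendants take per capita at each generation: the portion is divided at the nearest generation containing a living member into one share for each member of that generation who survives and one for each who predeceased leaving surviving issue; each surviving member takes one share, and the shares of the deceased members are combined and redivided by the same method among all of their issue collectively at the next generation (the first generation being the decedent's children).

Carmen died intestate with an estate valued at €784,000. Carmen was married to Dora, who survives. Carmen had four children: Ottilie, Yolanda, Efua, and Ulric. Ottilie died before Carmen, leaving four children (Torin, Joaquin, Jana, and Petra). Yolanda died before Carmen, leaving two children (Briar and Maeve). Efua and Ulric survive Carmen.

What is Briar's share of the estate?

Dora takes one-quarter of €784,000 = €196,000. The remaining €588,000 passes to the descendants.
The descendants' portion (€588,000) is divided at the children's generation into 4 shares of €147,000. Efua and Ulric each take €147,000. The 2 shares of the deceased (Ottilie and Yolanda) are combined into a pool of €294,000.
That pool (€294,000) is divided at the grandchildren's generation equally among Torin, Joaquin, Jana, Petra, Briar, and Maeve: €49,000 each.

Briar receives €49,000.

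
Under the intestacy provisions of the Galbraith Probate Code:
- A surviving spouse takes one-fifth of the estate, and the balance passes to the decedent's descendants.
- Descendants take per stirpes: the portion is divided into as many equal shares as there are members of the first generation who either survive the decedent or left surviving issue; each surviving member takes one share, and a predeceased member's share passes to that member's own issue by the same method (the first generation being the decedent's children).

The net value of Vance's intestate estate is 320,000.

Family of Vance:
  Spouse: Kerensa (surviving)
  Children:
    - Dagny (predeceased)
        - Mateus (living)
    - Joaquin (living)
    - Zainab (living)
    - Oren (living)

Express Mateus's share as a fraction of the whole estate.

Mateus receives 1/5 of the estate.

Kerensa takes one-fifth of 320,000 = 64,000. The remaining 256,000 passes to the descendants.
The descendants' portion (256,000) is divided into 4 shares of 64,000: Joaquin, Zainab, and Oren each take 64,000; Dagny's 64,000 share passes to Dagny's issue.
Dagny's share (64,000) passes entirely to Mateus.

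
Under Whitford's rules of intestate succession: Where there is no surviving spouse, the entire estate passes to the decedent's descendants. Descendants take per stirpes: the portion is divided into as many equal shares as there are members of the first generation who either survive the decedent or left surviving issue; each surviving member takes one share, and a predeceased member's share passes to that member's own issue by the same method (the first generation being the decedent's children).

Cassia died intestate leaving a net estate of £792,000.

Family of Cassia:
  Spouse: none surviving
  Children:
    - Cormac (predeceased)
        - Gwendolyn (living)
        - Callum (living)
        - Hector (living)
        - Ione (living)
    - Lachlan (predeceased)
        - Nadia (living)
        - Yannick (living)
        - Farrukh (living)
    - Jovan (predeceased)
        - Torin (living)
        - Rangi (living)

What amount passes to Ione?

Ione receives £66,000.

The entire £792,000 passes to the descendants.
That amount (£792,000) is divided into 3 shares of £264,000: Cormac's £264,000 share passes to Cormac's issue; Lachlan's £264,000 share passes to Lachlan's issue; Jovan's £264,000 share passes to Jovan's issue.
Cormac's share (£264,000) is divided into 4 shares of £66,000: Gwendolyn, Callum, Hector, and Ione each take £66,000.
Lachlan's share (£264,000) is divided into 3 shares of £88,000: Nadia, Yannick, and Farrukh each take £88,000.
Jovan's share (£264,000) is divided into 2 shares of £132,000: Torin and Rangi each take £132,000.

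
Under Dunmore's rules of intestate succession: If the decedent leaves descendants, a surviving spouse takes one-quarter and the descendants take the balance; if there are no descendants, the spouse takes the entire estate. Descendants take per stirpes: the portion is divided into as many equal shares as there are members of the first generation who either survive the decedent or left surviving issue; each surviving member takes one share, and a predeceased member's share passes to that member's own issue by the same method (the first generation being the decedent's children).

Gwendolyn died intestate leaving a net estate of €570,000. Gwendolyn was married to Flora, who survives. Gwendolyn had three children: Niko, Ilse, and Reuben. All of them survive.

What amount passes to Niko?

Niko receives €142,500.

Flora takes one-quarter of €570,000 = €142,500. The remaining €427,500 passes to the descendants.
The descendants' portion (€427,500) is divided into 3 shares of €142,500: Niko, Ilse, and Reuben each take €142,500.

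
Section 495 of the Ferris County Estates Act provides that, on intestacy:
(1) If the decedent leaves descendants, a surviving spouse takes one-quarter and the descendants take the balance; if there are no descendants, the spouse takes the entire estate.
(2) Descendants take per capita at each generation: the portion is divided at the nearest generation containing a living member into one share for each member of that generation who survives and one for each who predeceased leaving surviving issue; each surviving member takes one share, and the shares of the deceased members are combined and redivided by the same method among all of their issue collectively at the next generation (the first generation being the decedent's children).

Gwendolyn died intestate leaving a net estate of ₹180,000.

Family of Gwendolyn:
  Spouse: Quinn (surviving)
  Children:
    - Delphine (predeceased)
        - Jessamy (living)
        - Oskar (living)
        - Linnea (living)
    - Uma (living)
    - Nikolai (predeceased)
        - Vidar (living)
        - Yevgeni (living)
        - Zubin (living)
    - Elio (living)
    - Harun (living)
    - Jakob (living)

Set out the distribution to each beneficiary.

Quinn takes one-quarter of ₹180,000 = ₹45,000. The remaining ₹135,000 passes to the descendants.
The descendants' portion (₹135,000) is divided at the children's generation into 6 shares of ₹22,500. Uma, Elio, Harun, and Jakob each take ₹22,500. The 2 shares of the deceased (Delphine and Nikolai) are combined into a pool of ₹45,000.
That pool (₹45,000) is divided at the grandchildren's generation equally among Jessamy, Oskar, Linnea, Vidar, Yevgeni, and Zubin: ₹7,500 each.

Quinn: ₹45,000; Jessamy: ₹7,500; Oskar: ₹7,500; Linnea: ₹7,500; Uma: ₹22,500; Vidar: ₹7,500; Yevgeni: ₹7,500; Zubin: ₹7,500; Elio: ₹22,500; Harun: ₹22,500; Jakob: ₹22,500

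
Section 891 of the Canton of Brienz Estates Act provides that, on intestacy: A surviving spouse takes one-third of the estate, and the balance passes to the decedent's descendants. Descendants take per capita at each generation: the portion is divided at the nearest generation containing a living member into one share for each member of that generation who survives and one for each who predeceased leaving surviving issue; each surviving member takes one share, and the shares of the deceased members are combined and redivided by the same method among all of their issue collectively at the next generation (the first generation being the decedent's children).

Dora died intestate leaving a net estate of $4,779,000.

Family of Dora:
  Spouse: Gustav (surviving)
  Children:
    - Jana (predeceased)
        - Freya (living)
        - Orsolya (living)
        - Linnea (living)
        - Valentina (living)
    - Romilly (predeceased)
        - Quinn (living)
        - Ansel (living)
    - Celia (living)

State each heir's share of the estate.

Gustav: $1,593,000; Freya: $354,000; Orsolya: $354,000; Linnea: $354,000; Valentina: $354,000; Quinn: $354,000; Ansel: $354,000; Celia: $1,062,000

Gustav takes one-third of $4,779,000 = $1,593,000. The remaining $3,186,000 passes to the descendants.
The descendants' portion ($3,186,000) is divided at the children's generation into 3 shares of $1,062,000. Celia takes $1,062,000. The 2 shares of the deceased (Jana and Romilly) are combined into a pool of $2,124,000.
That pool ($2,124,000) is divided at the grandchildren's generation equally among Freya, Orsolya, Linnea, Valentina, Quinn, and Ansel: $354,000 each.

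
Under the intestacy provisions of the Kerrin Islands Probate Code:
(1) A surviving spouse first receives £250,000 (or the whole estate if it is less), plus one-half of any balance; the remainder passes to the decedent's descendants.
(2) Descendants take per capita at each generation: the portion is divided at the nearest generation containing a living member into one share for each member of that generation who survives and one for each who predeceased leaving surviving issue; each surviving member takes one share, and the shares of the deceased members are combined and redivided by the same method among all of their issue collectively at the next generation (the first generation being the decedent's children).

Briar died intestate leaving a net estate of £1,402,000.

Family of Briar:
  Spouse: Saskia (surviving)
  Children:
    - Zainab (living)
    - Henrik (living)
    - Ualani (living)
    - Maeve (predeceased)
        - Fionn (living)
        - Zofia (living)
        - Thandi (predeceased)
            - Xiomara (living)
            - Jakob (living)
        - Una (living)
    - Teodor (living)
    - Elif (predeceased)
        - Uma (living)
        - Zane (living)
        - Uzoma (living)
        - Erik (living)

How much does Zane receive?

Zane receives £24,000.

Saskia first takes £250,000, leaving a balance of £1,152,000. Saskia then takes one-half of the balance (£576,000), for a total of £826,000. The remaining £576,000 passes to the descendants.
The descendants' portion (£576,000) is divided at the children's generation into 6 shares of £96,000. Zainab, Henrik, Ualani, and Teodor each take £96,000. The 2 shares of the deceased (Maeve and Elif) are combined into a pool of £192,000.
That pool (£192,000) is divided at the grandchildren's generation into 8 shares of £24,000. Fionn, Zofia, Una, Uma, Zane, Uzoma, and Erik each take £24,000. The remaining share for the deceased Thandi (£24,000) is carried to the next generation.
That pool (£24,000) is divided at the great-grandchildren's generation equally among Xiomara and Jakob: £12,000 each.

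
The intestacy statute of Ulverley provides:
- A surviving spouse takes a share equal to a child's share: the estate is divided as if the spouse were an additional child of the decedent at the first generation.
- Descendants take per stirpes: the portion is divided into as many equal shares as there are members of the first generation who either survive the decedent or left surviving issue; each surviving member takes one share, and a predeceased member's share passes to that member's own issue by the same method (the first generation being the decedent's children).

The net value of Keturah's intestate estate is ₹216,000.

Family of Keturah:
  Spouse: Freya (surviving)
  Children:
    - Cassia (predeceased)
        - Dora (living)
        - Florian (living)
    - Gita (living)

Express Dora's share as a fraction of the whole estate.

Dora receives 1/6 of the estate.

The spouse counts as an additional share at the children's level, so there are 3 primary shares of ₹72,000. Freya takes one such share (₹72,000).
The children's combined portion (₹144,000) is divided into 2 shares of ₹72,000: Gita takes ₹72,000; Cassia's ₹72,000 share passes to Cassia's issue.
Cassia's share (₹72,000) is divided into 2 shares of ₹36,000: Dora and Florian each take ₹36,000.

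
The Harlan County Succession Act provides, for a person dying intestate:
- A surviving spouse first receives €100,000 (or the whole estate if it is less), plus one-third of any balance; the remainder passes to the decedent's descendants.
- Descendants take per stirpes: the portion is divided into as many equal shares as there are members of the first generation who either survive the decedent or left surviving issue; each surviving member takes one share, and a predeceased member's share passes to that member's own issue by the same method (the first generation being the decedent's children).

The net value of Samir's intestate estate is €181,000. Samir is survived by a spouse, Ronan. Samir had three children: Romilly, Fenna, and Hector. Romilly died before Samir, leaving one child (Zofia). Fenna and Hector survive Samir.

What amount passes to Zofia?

Ronan first takes €100,000, leaving a balance of €81,000. Ronan then takes one-third of the balance (€27,000), for a total of €127,000. The remaining €54,000 passes to the descendants.
The descendants' portion (€54,000) is divided into 3 shares of €18,000: Fenna and Hector each take €18,000; Romilly's €18,000 share passes to Romilly's issue.
Romilly's share (€18,000) passes entirely to Zofia.

Zofia receives €18,000.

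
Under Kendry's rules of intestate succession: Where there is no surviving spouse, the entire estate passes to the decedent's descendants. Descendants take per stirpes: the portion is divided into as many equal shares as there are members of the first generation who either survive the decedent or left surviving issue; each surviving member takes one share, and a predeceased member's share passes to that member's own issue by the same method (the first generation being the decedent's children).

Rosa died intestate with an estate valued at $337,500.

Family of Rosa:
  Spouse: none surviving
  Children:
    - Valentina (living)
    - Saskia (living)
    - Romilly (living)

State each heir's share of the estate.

The entire $337,500 passes to the descendants.
That amount ($337,500) is divided into 3 shares of $112,500: Valentina, Saskia, and Romilly each take $112,500.

Valentina: $112,500; Saskia: $112,500; Romilly: $112,500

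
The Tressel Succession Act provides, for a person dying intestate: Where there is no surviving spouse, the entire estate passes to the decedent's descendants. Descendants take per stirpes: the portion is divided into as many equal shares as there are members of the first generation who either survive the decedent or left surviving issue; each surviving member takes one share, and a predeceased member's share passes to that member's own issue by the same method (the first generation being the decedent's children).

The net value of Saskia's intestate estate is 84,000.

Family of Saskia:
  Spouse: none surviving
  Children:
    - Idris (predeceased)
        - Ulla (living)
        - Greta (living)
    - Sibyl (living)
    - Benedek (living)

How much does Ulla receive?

The entire 84,000 passes to the descendants.
That amount (84,000) is divided into 3 shares of 28,000: Sibyl and Benedek each take 28,000; Idris's 28,000 share passes to Idris's issue.
Idris's share (28,000) is divided into 2 shares of 14,000: Ulla and Greta each take 14,000.

Ulla receives 14,000.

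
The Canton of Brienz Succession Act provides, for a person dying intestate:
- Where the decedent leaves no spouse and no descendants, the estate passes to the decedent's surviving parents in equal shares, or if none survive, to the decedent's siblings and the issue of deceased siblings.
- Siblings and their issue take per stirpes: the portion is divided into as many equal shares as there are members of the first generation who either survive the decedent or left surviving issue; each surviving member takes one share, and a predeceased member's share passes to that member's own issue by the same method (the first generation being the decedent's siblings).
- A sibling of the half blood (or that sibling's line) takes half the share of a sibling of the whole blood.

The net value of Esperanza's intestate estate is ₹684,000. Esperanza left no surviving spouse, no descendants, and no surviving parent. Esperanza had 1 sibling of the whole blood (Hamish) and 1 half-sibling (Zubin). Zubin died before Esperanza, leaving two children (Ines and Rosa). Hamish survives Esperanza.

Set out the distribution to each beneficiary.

Ines: ₹114,000; Rosa: ₹114,000; Hamish: ₹456,000

The entire ₹684,000 passes to the siblings and their issue.
Counting each half-blood sibling's line as half a unit, there are 3/2 units in ₹684,000, so one unit is ₹456,000. Whole-blood lines (Hamish) take ₹456,000 each; half-blood lines (Zubin) take ₹228,000 each.
Zubin's share (₹228,000) is divided into 2 shares of ₹114,000: Ines and Rosa each take ₹114,000.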